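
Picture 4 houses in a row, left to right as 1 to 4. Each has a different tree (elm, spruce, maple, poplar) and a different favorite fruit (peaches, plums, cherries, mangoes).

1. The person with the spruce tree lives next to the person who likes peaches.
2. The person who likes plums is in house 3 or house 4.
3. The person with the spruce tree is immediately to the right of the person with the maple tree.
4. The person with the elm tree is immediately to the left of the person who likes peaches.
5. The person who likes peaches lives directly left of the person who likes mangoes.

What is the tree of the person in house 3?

spruce

House 1 favorite fruit: only cherries fits.
So house 2 gets peaches for favorite fruit.
From clue 1, the person with the spruce tree must be in house 3.
The person with the maple tree is in house 2 (clue 3).
Clue 4 places the person with the elm tree in house 1.
Clue 5: the person who likes mangoes is in house 3.
The only tree still possible for house 4 is poplar.
That leaves plums as the favorite fruit for house 4.
So: house 1 = elm/cherries, house 2 = maple/peaches, house 3 = spruce/mangoes, house 4 = poplar/plums.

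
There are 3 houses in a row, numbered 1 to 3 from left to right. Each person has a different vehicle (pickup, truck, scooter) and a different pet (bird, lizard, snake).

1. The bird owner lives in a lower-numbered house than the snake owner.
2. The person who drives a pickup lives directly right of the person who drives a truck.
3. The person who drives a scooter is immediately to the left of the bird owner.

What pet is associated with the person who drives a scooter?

Clue 3 places the person who drives a scooter in house 1.
By clue 3, the bird owner is in house 2.
House 3 vehicle: only pickup fits.
House 1's pet must be lizard (nothing else left).
House 3 pet: only snake fits.
House 2 vehicle: only truck fits.
So: house 1 = scooter/lizard, house 2 = truck/bird, house 3 = pickup/snake.

lizard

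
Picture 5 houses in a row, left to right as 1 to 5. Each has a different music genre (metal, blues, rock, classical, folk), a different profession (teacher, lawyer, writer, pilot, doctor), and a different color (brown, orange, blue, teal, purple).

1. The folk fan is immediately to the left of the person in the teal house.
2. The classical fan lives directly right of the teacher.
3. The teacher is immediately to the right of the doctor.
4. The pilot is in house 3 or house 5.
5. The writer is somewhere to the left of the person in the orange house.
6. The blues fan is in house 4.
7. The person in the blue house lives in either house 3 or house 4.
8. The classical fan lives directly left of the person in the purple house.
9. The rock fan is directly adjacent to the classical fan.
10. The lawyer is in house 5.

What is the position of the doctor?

1

Clue 6: the blues fan is in house 4.
By clue 10, the lawyer is in house 5.
House 3 profession: only pilot fits.
That leaves brown as the color for house 1.
Clue 2 places the classical fan in house 3.
By clue 2, the teacher is in house 2.
By clue 3, the doctor is in house 1.
By clue 8, the person in the purple house is in house 4.
Clue 9 places the rock fan in house 2.
House 1's music genre must be folk (nothing else left).
That leaves metal as the music genre for house 5.
So house 4 gets writer for profession.
House 5 color: only orange fits.
Clue 1: the person in the teal house is in house 2.
House 3 color: only blue fits.
So: house 1 = folk/doctor/brown, house 2 = rock/teacher/teal, house 3 = classical/pilot/blue, house 4 = blues/writer/purple, house 5 = metal/lawyer/orange.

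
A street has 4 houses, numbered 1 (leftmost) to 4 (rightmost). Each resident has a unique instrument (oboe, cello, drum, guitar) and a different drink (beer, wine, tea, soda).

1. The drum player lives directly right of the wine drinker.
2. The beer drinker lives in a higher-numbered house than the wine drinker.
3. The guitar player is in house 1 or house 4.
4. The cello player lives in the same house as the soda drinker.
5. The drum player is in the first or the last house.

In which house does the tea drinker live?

From clue 5, the drum player must be in house 4.
That leaves guitar as the instrument for house 1.
By clue 1, the wine drinker is in house 3.
Clue 2 places the beer drinker in house 4.
The only drink still possible for house 1 is tea.
House 2's drink must be soda (nothing else left).
Clue 4 places the cello player in house 2.
House 3's instrument must be oboe (nothing else left).
So: house 1 = guitar/tea, house 2 = cello/soda, house 3 = oboe/wine, house 4 = drum/beer.

1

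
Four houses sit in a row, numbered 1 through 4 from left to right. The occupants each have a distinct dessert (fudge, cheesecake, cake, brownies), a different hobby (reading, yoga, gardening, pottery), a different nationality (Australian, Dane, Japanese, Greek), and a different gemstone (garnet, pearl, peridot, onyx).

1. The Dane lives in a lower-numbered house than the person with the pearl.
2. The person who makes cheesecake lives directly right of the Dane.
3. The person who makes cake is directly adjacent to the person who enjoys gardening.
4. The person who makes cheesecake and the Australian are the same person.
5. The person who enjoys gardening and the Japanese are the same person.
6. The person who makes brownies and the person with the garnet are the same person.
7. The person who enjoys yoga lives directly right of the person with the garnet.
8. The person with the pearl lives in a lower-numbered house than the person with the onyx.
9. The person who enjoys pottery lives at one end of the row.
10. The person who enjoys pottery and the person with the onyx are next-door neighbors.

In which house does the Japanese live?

3

Clue 10 places the person who enjoys pottery in house 4.
Clue 10: the person with the onyx is in house 3.
House 4 gemstone: only peridot fits.
Clue 1: the Dane is in house 1.
The person who makes cheesecake is in house 2 (clue 2).
By clue 4, the Australian is in house 2.
That leaves brownies as the dessert for house 1.
So house 3 gets Japanese for nationality.
That leaves Greek as the nationality for house 4.
So house 1 gets garnet for gemstone.
The only gemstone still possible for house 2 is pearl.
Clue 5: the person who enjoys gardening is in house 3.
Clue 7 places the person who enjoys yoga in house 2.
So house 1 gets reading for hobby.
From clue 3, the person who makes cake must be in house 4.
House 3 dessert: only fudge fits.
So: house 1 = brownies/reading/Dane/garnet, house 2 = cheesecake/yoga/Australian/pearl, house 3 = fudge/gardening/Japanese/onyx, house 4 = cake/pottery/Greek/peridot.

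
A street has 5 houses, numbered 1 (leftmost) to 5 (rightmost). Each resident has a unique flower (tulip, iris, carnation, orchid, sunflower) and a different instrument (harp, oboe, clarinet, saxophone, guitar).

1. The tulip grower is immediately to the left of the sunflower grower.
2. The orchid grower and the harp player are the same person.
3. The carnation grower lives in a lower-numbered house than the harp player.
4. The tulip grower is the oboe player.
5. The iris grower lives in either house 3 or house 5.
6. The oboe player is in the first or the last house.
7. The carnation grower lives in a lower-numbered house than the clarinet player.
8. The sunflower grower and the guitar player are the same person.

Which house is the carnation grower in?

3

By clue 6, the oboe player is in house 1.
By clue 4, the tulip grower is in house 1.
By clue 1, the sunflower grower is in house 2.
Clue 8 places the guitar player in house 2.
So house 3 gets saxophone for instrument.
The carnation grower is narrowed to house 3 or 4; consider each.
Placing it in house 4 leads to a contradiction, so it's in house 3.
House 4's flower must be orchid (nothing else left).
So house 5 gets iris for flower.
Clue 2 places the harp player in house 4.
House 5 instrument: only clarinet fits.
So: house 1 = tulip/oboe, house 2 = sunflower/guitar, house 3 = carnation/saxophone, house 4 = orchid/harp, house 5 = iris/clarinet.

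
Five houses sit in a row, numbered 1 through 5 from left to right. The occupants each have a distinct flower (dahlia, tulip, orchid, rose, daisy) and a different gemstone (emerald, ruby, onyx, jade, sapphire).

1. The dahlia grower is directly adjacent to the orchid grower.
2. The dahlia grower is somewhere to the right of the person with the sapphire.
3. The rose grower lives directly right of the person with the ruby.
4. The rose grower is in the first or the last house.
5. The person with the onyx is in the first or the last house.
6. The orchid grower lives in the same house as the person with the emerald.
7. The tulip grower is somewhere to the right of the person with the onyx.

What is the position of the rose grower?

5

The rose grower is in house 5 (clue 4).
By clue 7, the person with the onyx is in house 1.
Clue 3 places the person with the ruby in house 4.
So house 1 gets daisy for flower.
That leaves jade as the gemstone for house 5.
The dahlia grower is narrowed to house 3 or 4; consider each.
Placing it in house 3 leads to a contradiction, so it's in house 4.
Clue 1: the orchid grower is in house 3.
The person with the emerald is in house 3 (clue 6).
House 2 flower: only tulip fits.
So house 2 gets sapphire for gemstone.
So: house 1 = daisy/onyx, house 2 = tulip/sapphire, house 3 = orchid/emerald, house 4 = dahlia/ruby, house 5 = rose/jade.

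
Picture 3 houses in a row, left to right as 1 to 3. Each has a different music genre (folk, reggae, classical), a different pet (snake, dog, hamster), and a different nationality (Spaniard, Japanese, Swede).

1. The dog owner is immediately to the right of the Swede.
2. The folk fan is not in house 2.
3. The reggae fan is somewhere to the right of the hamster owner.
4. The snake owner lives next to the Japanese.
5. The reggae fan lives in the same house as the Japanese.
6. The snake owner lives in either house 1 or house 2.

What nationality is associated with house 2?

Swede

So house 3 gets dog for pet.
By clue 1, the Swede is in house 2.
That leaves Spaniard as the nationality for house 1.
The only nationality still possible for house 3 is Japanese.
Clue 4 places the snake owner in house 2.
Clue 5 places the reggae fan in house 3.
House 2 music genre: only classical fits.
So house 1 gets hamster for pet.
That leaves folk as the music genre for house 1.
So: house 1 = folk/hamster/Spaniard, house 2 = classical/snake/Swede, house 3 = reggae/dog/Japanese.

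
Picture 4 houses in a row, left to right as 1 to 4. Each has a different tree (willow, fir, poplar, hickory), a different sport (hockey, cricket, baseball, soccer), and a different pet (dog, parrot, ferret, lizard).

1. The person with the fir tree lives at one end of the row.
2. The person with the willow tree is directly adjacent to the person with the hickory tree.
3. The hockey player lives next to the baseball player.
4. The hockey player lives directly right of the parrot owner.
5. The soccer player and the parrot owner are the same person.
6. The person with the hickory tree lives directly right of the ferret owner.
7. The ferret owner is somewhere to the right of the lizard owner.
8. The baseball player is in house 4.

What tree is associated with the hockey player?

From clue 8, the baseball player must be in house 4.
The only pet still possible for house 4 is dog.
Clue 3 places the hockey player in house 3.
By clue 4, the parrot owner is in house 2.
From clue 5, the soccer player must be in house 2.
House 1's sport must be cricket (nothing else left).
House 1 pet: only lizard fits.
House 3 pet: only ferret fits.
From clue 6, the person with the hickory tree must be in house 4.
Clue 2 places the person with the willow tree in house 3.
That leaves fir as the tree for house 1.
The only tree still possible for house 2 is poplar.
So: house 1 = fir/cricket/lizard, house 2 = poplar/soccer/parrot, house 3 = willow/hockey/ferret, house 4 = hickory/baseball/dog.

willow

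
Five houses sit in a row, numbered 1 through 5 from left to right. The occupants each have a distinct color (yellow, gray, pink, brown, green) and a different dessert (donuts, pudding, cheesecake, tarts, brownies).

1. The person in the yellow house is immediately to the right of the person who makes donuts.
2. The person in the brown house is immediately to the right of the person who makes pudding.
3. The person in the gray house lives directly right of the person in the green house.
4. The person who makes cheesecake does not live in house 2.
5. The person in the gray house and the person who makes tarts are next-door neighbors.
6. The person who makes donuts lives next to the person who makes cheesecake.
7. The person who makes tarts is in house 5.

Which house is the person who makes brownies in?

2

The person who makes tarts is in house 5 (clue 7).
From clue 5, the person in the gray house must be in house 4.
Clue 3 places the person in the green house in house 3.
So house 1 gets pink for color.
The only color still possible for house 2 is brown.
The only color still possible for house 5 is yellow.
Clue 1 places the person who makes donuts in house 4.
The person who makes pudding is in house 1 (clue 2).
From clue 6, the person who makes cheesecake must be in house 3.
House 2 dessert: only brownies fits.
So: house 1 = pink/pudding, house 2 = brown/brownies, house 3 = green/cheesecake, house 4 = gray/donuts, house 5 = yellow/tarts.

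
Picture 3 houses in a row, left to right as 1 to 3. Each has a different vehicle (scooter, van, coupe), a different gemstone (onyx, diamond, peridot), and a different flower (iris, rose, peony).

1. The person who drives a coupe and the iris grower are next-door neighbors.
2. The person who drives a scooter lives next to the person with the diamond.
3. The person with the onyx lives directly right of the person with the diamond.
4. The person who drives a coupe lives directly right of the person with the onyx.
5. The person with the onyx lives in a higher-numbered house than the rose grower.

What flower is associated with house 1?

rose

Clue 4 places the person who drives a coupe in house 3.
Clue 4: the person with the onyx is in house 2.
Clue 5 places the rose grower in house 1.
That leaves diamond as the gemstone for house 1.
So house 3 gets peridot for gemstone.
By clue 1, the iris grower is in house 2.
By clue 2, the person who drives a scooter is in house 2.
House 1 vehicle: only van fits.
The only flower still possible for house 3 is peony.
So: house 1 = van/diamond/rose, house 2 = scooter/onyx/iris, house 3 = coupe/peridot/peony.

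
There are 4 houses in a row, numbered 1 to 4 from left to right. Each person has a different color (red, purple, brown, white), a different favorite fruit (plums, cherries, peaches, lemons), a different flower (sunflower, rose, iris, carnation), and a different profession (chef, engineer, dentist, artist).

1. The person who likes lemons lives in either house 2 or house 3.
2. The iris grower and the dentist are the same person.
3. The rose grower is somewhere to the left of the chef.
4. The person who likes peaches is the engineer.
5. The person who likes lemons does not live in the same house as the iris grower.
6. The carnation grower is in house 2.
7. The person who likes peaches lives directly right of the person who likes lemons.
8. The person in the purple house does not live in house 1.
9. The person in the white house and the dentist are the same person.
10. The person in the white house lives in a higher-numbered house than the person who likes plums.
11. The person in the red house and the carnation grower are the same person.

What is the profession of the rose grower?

artist

Clue 6: the carnation grower is in house 2.
From clue 11, the person in the red house must be in house 2.
That leaves brown as the color for house 1.
The only profession still possible for house 1 is artist.
House 2's profession must be chef (nothing else left).
Clue 3: the rose grower is in house 1.
The person in the purple house is narrowed to house 3 or 4; consider each.
Placing it in house 4 leads to a contradiction, so it's in house 3.
House 4 color: only white fits.
The dentist is in house 4 (clue 9).
That leaves engineer as the profession for house 3.
Clue 2: the iris grower is in house 4.
Clue 4 places the person who likes peaches in house 3.
The person who likes lemons is in house 2 (clue 7).
House 4's favorite fruit must be cherries (nothing else left).
So house 3 gets sunflower for flower.
That leaves plums as the favorite fruit for house 1.
So: house 1 = brown/plums/rose/artist, house 2 = red/lemons/carnation/chef, house 3 = purple/peaches/sunflower/engineer, house 4 = white/cherries/iris/dentist.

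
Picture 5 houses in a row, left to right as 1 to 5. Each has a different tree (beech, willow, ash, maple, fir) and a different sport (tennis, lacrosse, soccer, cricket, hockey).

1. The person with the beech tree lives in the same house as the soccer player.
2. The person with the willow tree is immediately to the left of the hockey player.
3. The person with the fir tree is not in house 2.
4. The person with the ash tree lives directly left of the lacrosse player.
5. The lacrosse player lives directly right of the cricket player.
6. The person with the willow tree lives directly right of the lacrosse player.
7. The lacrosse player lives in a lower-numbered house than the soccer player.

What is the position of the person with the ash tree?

The person with the ash tree is narrowed to house 1 or 2; consider each.
Placing it in house 2 leads to a contradiction, so it's in house 1.
Clue 4: the lacrosse player is in house 2.
Clue 5 places the cricket player in house 1.
From clue 6, the person with the willow tree must be in house 3.
House 2's tree must be maple (nothing else left).
The hockey player is in house 4 (clue 2).
House 3's sport must be tennis (nothing else left).
That leaves soccer as the sport for house 5.
Clue 1: the person with the beech tree is in house 5.
So house 4 gets fir for tree.
So: house 1 = ash/cricket, house 2 = maple/lacrosse, house 3 = willow/tennis, house 4 = fir/hockey, house 5 = beech/soccer.

1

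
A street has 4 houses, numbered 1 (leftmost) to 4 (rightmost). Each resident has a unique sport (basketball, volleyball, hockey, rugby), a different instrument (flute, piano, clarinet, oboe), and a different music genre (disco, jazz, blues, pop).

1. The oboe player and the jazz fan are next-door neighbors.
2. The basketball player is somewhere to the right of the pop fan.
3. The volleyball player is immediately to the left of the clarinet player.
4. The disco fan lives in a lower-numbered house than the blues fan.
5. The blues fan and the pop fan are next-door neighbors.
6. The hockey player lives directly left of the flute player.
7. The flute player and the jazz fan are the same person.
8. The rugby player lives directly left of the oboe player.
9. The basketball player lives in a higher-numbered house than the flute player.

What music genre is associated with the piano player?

The only sport still possible for house 4 is basketball.
So house 1 gets piano for instrument.
So house 4 gets blues for music genre.
From clue 5, the pop fan must be in house 3.
So house 1 gets disco for music genre.
House 2 music genre: only jazz fits.
Clue 1: the oboe player is in house 3.
Clue 7 places the flute player in house 2.
The rugby player is in house 2 (clue 8).
House 3 sport: only volleyball fits.
House 4's instrument must be clarinet (nothing else left).
The only sport still possible for house 1 is hockey.
So: house 1 = hockey/piano/disco, house 2 = rugby/flute/jazz, house 3 = volleyball/oboe/pop, house 4 = basketball/clarinet/blues.

disco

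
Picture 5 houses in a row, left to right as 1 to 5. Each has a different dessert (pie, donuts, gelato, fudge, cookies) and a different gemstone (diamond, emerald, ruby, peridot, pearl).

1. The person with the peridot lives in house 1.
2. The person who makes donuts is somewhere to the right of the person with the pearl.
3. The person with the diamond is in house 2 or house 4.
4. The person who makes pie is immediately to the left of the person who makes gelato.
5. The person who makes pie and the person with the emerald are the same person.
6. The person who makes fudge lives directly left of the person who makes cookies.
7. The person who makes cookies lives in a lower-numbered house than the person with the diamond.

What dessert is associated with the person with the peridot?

fudge

Clue 1 places the person with the peridot in house 1.
From clue 7, the person with the diamond must be in house 4.
So house 5 gets ruby for gemstone.
House 1 dessert: only fudge fits.
From clue 6, the person who makes cookies must be in house 2.
So house 5 gets donuts for dessert.
Clue 4 places the person who makes gelato in house 4.
By clue 5, the person with the emerald is in house 3.
House 3 dessert: only pie fits.
House 2 gemstone: only pearl fits.
So: house 1 = fudge/peridot, house 2 = cookies/pearl, house 3 = pie/emerald, house 4 = gelato/diamond, house 5 = donuts/ruby.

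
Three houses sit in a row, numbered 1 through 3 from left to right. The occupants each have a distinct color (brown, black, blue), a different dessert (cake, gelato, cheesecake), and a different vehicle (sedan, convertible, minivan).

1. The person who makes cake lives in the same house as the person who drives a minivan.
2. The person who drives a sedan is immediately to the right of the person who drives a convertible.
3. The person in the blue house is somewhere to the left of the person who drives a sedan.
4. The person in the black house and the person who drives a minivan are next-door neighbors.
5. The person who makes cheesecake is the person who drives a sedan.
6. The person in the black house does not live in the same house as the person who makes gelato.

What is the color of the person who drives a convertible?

blue

The person in the blue house is narrowed to house 1 or 2; consider each.
Placing it in house 2 leads to a contradiction, so it's in house 1.
The person in the black house is narrowed to house 2 or 3; consider each.
Placing it in house 3 leads to a contradiction, so it's in house 2.
So house 3 gets brown for color.
That leaves cheesecake as the dessert for house 2.
Clue 5 places the person who drives a sedan in house 2.
So house 1 gets convertible for vehicle.
House 3's vehicle must be minivan (nothing else left).
From clue 1, the person who makes cake must be in house 3.
House 1 dessert: only gelato fits.
So: house 1 = blue/gelato/convertible, house 2 = black/cheesecake/sedan, house 3 = brown/cake/minivan.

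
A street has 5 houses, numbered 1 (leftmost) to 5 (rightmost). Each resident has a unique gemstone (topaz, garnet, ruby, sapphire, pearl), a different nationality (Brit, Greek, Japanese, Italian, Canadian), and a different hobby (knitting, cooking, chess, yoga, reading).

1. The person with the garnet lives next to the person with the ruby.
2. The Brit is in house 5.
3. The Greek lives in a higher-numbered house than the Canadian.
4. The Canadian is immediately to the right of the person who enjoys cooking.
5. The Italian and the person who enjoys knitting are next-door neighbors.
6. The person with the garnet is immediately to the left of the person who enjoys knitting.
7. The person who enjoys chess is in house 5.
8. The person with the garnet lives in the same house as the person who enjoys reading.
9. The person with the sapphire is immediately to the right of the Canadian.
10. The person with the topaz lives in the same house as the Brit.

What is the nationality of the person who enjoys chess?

Brit

Clue 2 places the Brit in house 5.
Clue 7 places the person who enjoys chess in house 5.
By clue 10, the person with the topaz is in house 5.
The person with the sapphire is narrowed to house 3 or 4; consider each.
Placing it in house 4 leads to a contradiction, so it's in house 3.
Clue 9: the Canadian is in house 2.
The person who enjoys cooking is in house 1 (clue 4).
So house 4 gets pearl for gemstone.
The only hobby still possible for house 2 is reading.
That leaves yoga as the hobby for house 4.
By clue 5, the Italian is in house 4.
The person with the garnet is in house 2 (clue 6).
So house 1 gets ruby for gemstone.
House 1 nationality: only Japanese fits.
That leaves Greek as the nationality for house 3.
So house 3 gets knitting for hobby.
So: house 1 = ruby/Japanese/cooking, house 2 = garnet/Canadian/reading, house 3 = sapphire/Greek/knitting, house 4 = pearl/Italian/yoga, house 5 = topaz/Brit/chess.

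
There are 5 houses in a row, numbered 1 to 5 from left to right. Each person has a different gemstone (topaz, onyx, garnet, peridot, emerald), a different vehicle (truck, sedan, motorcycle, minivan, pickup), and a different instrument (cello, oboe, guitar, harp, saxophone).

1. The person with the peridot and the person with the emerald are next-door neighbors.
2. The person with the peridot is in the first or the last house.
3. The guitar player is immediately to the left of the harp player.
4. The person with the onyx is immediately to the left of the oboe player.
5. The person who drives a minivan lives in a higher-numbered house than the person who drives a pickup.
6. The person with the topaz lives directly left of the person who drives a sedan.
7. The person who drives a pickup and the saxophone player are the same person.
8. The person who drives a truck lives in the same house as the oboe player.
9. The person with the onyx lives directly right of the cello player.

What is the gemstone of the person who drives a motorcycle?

The person with the emerald is narrowed to house 2 or 4; consider each.
Placing it in house 2 leads to a contradiction, so it's in house 4.
By clue 1, the person with the peridot is in house 5.
House 5's instrument must be harp (nothing else left).
Clue 3: the guitar player is in house 4.
From clue 4, the person with the onyx must be in house 2.
By clue 8, the person who drives a truck is in house 3.
Clue 9: the cello player is in house 1.
That leaves saxophone as the instrument for house 2.
That leaves oboe as the instrument for house 3.
Clue 7 places the person who drives a pickup in house 2.
That leaves motorcycle as the vehicle for house 1.
The only vehicle still possible for house 5 is minivan.
The person with the topaz is in house 3 (clue 6).
That leaves garnet as the gemstone for house 1.
House 4 vehicle: only sedan fits.
So: house 1 = garnet/motorcycle/cello, house 2 = onyx/pickup/saxophone, house 3 = topaz/truck/oboe, house 4 = emerald/sedan/guitar, house 5 = peridot/minivan/harp.

garnet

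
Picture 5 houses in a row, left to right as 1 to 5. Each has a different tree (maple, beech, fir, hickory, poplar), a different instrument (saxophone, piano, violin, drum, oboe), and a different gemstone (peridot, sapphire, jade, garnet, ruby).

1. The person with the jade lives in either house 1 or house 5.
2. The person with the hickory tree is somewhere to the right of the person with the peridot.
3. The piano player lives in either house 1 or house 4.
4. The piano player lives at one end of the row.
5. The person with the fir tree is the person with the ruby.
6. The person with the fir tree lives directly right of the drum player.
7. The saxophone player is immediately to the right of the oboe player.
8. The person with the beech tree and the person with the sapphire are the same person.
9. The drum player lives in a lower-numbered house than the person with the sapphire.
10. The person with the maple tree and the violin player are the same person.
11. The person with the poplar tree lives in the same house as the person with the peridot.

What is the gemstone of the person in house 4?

Clue 4 places the piano player in house 1.
House 1 tree: only poplar fits.
Clue 11 places the person with the peridot in house 1.
House 2's gemstone must be garnet (nothing else left).
The only gemstone still possible for house 5 is jade.
The person with the beech tree is narrowed to house 3 or 4; consider each.
Placing it in house 3 leads to a contradiction, so it's in house 4.
The person with the sapphire is in house 4 (clue 8).
That leaves fir as the tree for house 3.
So house 3 gets ruby for gemstone.
The drum player is in house 2 (clue 6).
Clue 10 places the person with the maple tree in house 5.
House 2 tree: only hickory fits.
The only instrument still possible for house 3 is oboe.
So house 4 gets saxophone for instrument.
That leaves violin as the instrument for house 5.
So: house 1 = poplar/piano/peridot, house 2 = hickory/drum/garnet, house 3 = fir/oboe/ruby, house 4 = beech/saxophone/sapphire, house 5 = maple/violin/jade.

sapphire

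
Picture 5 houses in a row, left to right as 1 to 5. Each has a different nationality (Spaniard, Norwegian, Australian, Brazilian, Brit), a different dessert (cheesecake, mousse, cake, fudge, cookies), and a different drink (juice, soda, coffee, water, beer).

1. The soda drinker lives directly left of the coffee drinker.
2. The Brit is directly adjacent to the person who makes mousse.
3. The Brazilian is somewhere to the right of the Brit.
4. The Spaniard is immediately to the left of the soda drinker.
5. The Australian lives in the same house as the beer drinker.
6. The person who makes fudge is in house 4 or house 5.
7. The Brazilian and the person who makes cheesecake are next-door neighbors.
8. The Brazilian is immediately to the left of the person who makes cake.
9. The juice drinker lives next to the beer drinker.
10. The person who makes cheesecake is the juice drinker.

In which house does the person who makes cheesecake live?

The person who makes fudge is narrowed to house 4 or 5; consider each.
Placing it in house 5 leads to a contradiction, so it's in house 4.
House 5's nationality must be Norwegian (nothing else left).
The Australian is narrowed to house 2 or 4; consider each.
Placing it in house 4 leads to a contradiction, so it's in house 2.
The beer drinker is in house 2 (clue 5).
So house 4 gets Brazilian for nationality.
By clue 2, the person who makes mousse is in house 2.
Clue 4 places the Spaniard in house 3.
Clue 4 places the soda drinker in house 4.
By clue 7, the person who makes cheesecake is in house 3.
The person who makes cake is in house 5 (clue 8).
Clue 10: the juice drinker is in house 3.
So house 1 gets Brit for nationality.
That leaves cookies as the dessert for house 1.
The only drink still possible for house 1 is water.
That leaves coffee as the drink for house 5.
So: house 1 = Brit/cookies/water, house 2 = Australian/mousse/beer, house 3 = Spaniard/cheesecake/juice, house 4 = Brazilian/fudge/soda, house 5 = Norwegian/cake/coffee.

3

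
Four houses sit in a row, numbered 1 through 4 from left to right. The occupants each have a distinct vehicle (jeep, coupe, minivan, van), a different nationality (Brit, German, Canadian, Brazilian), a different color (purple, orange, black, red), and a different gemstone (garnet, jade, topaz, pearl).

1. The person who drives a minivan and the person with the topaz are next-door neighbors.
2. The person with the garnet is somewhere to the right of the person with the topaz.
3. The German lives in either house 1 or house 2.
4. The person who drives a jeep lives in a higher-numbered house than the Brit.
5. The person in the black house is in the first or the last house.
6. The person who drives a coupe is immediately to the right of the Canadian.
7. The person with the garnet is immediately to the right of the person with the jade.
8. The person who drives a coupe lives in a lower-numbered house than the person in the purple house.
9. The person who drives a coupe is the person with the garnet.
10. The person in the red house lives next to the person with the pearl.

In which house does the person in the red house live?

House 4's nationality must be Brazilian (nothing else left).
The only gemstone still possible for house 4 is pearl.
Clue 10 places the person in the red house in house 3.
The only nationality still possible for house 3 is Brit.
House 2's color must be orange (nothing else left).
House 3's gemstone must be garnet (nothing else left).
Clue 4 places the person who drives a jeep in house 4.
Clue 7: the person with the jade is in house 2.
The person who drives a coupe is in house 3 (clue 9).
The only color still possible for house 1 is black.
The only color still possible for house 4 is purple.
House 1 gemstone: only topaz fits.
By clue 1, the person who drives a minivan is in house 2.
Clue 6: the Canadian is in house 2.
House 1's vehicle must be van (nothing else left).
That leaves German as the nationality for house 1.
So: house 1 = van/German/black/topaz, house 2 = minivan/Canadian/orange/jade, house 3 = coupe/Brit/red/garnet, house 4 = jeep/Brazilian/purple/pearl.

3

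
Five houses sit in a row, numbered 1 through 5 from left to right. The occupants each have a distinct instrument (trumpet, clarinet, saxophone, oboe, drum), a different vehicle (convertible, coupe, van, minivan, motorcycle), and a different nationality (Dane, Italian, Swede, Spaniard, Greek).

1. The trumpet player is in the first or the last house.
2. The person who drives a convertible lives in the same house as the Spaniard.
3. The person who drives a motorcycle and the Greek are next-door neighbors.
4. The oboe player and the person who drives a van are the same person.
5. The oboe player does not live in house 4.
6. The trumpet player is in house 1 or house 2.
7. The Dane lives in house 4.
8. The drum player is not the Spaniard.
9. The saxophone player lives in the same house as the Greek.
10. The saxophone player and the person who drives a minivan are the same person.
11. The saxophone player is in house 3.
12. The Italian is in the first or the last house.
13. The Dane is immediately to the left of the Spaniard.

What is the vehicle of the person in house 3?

From clue 6, the trumpet player must be in house 1.
From clue 7, the Dane must be in house 4.
Clue 11 places the saxophone player in house 3.
The Spaniard is in house 5 (clue 13).
From clue 2, the person who drives a convertible must be in house 5.
From clue 9, the Greek must be in house 3.
By clue 10, the person who drives a minivan is in house 3.
That leaves van as the vehicle for house 2.
The only nationality still possible for house 1 is Italian.
House 2's nationality must be Swede (nothing else left).
Clue 3: the person who drives a motorcycle is in house 4.
Clue 4 places the oboe player in house 2.
House 4 instrument: only drum fits.
So house 5 gets clarinet for instrument.
The only vehicle still possible for house 1 is coupe.
So: house 1 = trumpet/coupe/Italian, house 2 = oboe/van/Swede, house 3 = saxophone/minivan/Greek, house 4 = drum/motorcycle/Dane, house 5 = clarinet/convertible/Spaniard.

minivan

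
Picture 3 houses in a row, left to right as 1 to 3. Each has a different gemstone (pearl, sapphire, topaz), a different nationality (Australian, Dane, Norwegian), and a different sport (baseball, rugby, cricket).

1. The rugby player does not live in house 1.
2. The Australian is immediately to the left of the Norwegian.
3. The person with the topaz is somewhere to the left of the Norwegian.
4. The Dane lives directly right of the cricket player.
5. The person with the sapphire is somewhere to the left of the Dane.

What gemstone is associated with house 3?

pearl

The only gemstone still possible for house 3 is pearl.
The only nationality still possible for house 1 is Australian.
Clue 2: the Norwegian is in house 2.
Clue 3: the person with the topaz is in house 1.
The only gemstone still possible for house 2 is sapphire.
So house 3 gets Dane for nationality.
From clue 4, the cricket player must be in house 2.
So house 1 gets baseball for sport.
House 3 sport: only rugby fits.
So: house 1 = topaz/Australian/baseball, house 2 = sapphire/Norwegian/cricket, house 3 = pearl/Dane/rugby.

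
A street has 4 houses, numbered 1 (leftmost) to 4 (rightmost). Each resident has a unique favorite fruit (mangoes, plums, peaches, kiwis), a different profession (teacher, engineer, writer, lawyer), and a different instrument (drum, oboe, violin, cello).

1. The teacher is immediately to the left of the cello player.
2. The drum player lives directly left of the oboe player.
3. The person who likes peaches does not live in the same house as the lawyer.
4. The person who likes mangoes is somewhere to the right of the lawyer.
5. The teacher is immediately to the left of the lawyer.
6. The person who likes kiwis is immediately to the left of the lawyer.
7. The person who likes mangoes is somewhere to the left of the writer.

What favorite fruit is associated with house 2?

plums

The person who likes mangoes is in house 3 (clue 4).
From clue 4, the lawyer must be in house 2.
Clue 5: the teacher is in house 1.
Clue 6: the person who likes kiwis is in house 1.
By clue 7, the writer is in house 4.
So house 3 gets engineer for profession.
The cello player is in house 2 (clue 1).
The person who likes peaches is in house 4 (clue 3).
The only favorite fruit still possible for house 2 is plums.
From clue 2, the drum player must be in house 3.
The oboe player is in house 4 (clue 2).
That leaves violin as the instrument for house 1.
So: house 1 = kiwis/teacher/violin, house 2 = plums/lawyer/cello, house 3 = mangoes/engineer/drum, house 4 = peaches/writer/oboe.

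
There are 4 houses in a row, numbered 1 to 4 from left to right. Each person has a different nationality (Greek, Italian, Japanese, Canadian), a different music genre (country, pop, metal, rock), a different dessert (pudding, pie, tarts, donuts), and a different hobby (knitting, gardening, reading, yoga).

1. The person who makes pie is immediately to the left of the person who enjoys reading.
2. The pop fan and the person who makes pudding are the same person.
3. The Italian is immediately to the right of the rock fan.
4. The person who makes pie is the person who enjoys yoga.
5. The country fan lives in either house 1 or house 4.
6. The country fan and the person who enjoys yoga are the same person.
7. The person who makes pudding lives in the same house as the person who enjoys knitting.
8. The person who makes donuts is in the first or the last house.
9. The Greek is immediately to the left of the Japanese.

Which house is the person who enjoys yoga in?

1

By clue 6, the country fan is in house 1.
Clue 6 places the person who enjoys yoga in house 1.
By clue 4, the person who makes pie is in house 1.
So house 4 gets donuts for dessert.
The person who enjoys reading is in house 2 (clue 1).
That leaves metal as the music genre for house 4.
So house 4 gets gardening for hobby.
By clue 7, the person who makes pudding is in house 3.
That leaves tarts as the dessert for house 2.
House 3 hobby: only knitting fits.
The pop fan is in house 3 (clue 2).
That leaves rock as the music genre for house 2.
The Italian is in house 3 (clue 3).
Clue 9 places the Greek in house 1.
By clue 9, the Japanese is in house 2.
So house 4 gets Canadian for nationality.
So: house 1 = Greek/country/pie/yoga, house 2 = Japanese/rock/tarts/reading, house 3 = Italian/pop/pudding/knitting, house 4 = Canadian/metal/donuts/gardening.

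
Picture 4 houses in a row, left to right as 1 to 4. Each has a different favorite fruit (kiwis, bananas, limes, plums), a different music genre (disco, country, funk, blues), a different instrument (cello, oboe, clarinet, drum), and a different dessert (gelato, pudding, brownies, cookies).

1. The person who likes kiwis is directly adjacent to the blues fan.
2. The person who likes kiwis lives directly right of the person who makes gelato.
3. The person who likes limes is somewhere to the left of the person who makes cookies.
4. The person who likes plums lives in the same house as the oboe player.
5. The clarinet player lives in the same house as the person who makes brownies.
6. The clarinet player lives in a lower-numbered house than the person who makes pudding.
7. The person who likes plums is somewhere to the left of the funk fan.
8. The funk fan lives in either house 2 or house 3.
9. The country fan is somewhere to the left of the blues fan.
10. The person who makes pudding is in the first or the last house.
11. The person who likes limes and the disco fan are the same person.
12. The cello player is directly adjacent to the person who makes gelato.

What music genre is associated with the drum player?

Clue 10: the person who makes pudding is in house 4.
That leaves blues as the music genre for house 4.
From clue 1, the person who likes kiwis must be in house 3.
The person who makes gelato is in house 2 (clue 2).
So house 4 gets bananas for favorite fruit.
That leaves drum as the instrument for house 4.
The only dessert still possible for house 1 is brownies.
The only dessert still possible for house 3 is cookies.
By clue 5, the clarinet player is in house 1.
House 2 instrument: only oboe fits.
House 3 instrument: only cello fits.
Clue 4 places the person who likes plums in house 2.
The funk fan is in house 3 (clue 7).
House 1 favorite fruit: only limes fits.
Clue 11: the disco fan is in house 1.
House 2's music genre must be country (nothing else left).
So: house 1 = limes/disco/clarinet/brownies, house 2 = plums/country/oboe/gelato, house 3 = kiwis/funk/cello/cookies, house 4 = bananas/blues/drum/pudding.

blues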